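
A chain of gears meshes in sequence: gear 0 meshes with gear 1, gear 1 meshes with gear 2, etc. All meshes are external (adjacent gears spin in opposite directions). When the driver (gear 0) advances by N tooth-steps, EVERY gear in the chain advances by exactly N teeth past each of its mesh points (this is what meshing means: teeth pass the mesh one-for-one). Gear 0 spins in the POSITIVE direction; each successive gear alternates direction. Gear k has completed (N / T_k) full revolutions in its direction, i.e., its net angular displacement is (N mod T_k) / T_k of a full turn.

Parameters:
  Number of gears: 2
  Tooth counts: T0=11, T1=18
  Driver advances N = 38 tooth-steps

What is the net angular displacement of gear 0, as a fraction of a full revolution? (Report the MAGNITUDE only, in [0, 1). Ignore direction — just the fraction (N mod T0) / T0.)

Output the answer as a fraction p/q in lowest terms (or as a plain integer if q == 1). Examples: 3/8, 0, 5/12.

Chain of 2 gears, tooth counts: [11, 18]
  gear 0: T0=11, direction=positive, advance = 38 mod 11 = 5 teeth = 5/11 turn
  gear 1: T1=18, direction=negative, advance = 38 mod 18 = 2 teeth = 2/18 turn
Gear 0: 38 mod 11 = 5
Fraction = 5 / 11 = 5/11 (gcd(5,11)=1) = 5/11

Answer: 5/11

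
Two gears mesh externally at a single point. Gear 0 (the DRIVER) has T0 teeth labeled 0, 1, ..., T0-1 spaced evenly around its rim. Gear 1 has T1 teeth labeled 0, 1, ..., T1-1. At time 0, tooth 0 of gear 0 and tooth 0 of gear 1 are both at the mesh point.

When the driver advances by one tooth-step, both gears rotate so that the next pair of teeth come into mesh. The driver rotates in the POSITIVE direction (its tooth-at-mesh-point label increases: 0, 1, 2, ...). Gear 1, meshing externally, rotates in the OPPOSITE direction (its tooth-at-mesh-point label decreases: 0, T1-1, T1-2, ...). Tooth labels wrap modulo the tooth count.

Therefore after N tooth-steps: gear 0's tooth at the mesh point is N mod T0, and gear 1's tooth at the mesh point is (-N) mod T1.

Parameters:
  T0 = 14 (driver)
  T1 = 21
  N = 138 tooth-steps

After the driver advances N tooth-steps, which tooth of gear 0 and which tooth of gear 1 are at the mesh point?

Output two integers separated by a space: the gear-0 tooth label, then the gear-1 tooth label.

Answer: 12 9

Derivation:
Gear 0 (driver, T0=14): tooth at mesh = N mod T0
  138 = 9 * 14 + 12, so 138 mod 14 = 12
  gear 0 tooth = 12
Gear 1 (driven, T1=21): tooth at mesh = (-N) mod T1
  138 = 6 * 21 + 12, so 138 mod 21 = 12
  (-138) mod 21 = (-12) mod 21 = 21 - 12 = 9
Mesh after 138 steps: gear-0 tooth 12 meets gear-1 tooth 9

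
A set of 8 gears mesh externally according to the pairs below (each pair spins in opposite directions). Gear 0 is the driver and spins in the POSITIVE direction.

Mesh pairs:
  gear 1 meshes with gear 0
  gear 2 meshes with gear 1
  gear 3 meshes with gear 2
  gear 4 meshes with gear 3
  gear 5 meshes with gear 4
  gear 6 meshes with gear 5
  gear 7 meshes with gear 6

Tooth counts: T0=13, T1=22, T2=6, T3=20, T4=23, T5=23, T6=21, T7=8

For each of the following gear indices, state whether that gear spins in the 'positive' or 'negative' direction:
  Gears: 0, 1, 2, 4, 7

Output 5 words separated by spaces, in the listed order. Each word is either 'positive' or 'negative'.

Answer: positive negative positive positive negative

Derivation:
Gear 0 (driver): positive (depth 0)
  gear 1: meshes with gear 0 -> depth 1 -> negative (opposite of gear 0)
  gear 2: meshes with gear 1 -> depth 2 -> positive (opposite of gear 1)
  gear 3: meshes with gear 2 -> depth 3 -> negative (opposite of gear 2)
  gear 4: meshes with gear 3 -> depth 4 -> positive (opposite of gear 3)
  gear 5: meshes with gear 4 -> depth 5 -> negative (opposite of gear 4)
  gear 6: meshes with gear 5 -> depth 6 -> positive (opposite of gear 5)
  gear 7: meshes with gear 6 -> depth 7 -> negative (opposite of gear 6)
Queried indices 0, 1, 2, 4, 7 -> positive, negative, positive, positive, negative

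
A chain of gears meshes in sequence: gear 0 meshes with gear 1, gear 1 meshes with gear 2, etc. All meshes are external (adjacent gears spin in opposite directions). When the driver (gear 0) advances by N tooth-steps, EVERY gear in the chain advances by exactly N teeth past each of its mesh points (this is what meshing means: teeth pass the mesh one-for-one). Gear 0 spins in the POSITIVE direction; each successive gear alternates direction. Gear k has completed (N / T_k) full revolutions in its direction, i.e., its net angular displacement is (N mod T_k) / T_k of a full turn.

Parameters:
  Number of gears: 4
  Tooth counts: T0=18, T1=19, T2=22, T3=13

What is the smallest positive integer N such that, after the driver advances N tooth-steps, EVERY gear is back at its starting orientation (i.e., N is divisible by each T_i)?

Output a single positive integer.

Answer: 48906

Derivation:
Gear k returns to start when N is a multiple of T_k.
All gears at start simultaneously when N is a common multiple of [18, 19, 22, 13]; the smallest such N is lcm(18, 19, 22, 13).
Start: lcm = T0 = 18
Fold in T1=19: gcd(18, 19) = 1; lcm(18, 19) = 18 * 19 / 1 = 342 / 1 = 342
Fold in T2=22: gcd(342, 22) = 2; lcm(342, 22) = 342 * 22 / 2 = 7524 / 2 = 3762
Fold in T3=13: gcd(3762, 13) = 1; lcm(3762, 13) = 3762 * 13 / 1 = 48906 / 1 = 48906
Full cycle length = 48906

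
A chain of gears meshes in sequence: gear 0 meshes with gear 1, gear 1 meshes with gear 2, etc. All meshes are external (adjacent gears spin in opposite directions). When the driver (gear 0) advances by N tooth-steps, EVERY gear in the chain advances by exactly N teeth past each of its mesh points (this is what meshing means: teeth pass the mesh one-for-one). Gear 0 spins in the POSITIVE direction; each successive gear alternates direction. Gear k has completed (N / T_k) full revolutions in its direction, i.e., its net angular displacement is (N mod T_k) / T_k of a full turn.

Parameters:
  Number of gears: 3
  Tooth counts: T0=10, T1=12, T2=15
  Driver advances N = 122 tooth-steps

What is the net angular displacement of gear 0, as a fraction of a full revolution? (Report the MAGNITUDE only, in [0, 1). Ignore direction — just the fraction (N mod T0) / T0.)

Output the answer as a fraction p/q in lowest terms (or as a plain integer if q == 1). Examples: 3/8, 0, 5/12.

Chain of 3 gears, tooth counts: [10, 12, 15]
  gear 0: T0=10, direction=positive, advance = 122 mod 10 = 2 teeth = 2/10 turn
  gear 1: T1=12, direction=negative, advance = 122 mod 12 = 2 teeth = 2/12 turn
  gear 2: T2=15, direction=positive, advance = 122 mod 15 = 2 teeth = 2/15 turn
Gear 0: 122 mod 10 = 2
Fraction = 2 / 10 = 1/5 (gcd(2,10)=2) = 1/5

Answer: 1/5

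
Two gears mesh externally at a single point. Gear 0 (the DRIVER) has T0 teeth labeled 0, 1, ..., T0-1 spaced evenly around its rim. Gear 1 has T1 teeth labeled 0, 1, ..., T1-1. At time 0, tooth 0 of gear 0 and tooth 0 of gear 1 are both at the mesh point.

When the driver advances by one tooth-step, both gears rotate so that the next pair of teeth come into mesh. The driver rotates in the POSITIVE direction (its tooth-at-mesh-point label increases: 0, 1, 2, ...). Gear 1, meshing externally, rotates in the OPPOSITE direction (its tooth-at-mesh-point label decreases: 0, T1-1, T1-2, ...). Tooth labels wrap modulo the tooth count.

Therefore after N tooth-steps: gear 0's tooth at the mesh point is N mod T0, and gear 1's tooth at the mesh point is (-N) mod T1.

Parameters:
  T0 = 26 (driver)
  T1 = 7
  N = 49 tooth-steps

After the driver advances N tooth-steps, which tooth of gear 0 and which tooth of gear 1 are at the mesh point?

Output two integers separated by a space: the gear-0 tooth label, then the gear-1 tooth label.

Answer: 23 0

Derivation:
Gear 0 (driver, T0=26): tooth at mesh = N mod T0
  49 = 1 * 26 + 23, so 49 mod 26 = 23
  gear 0 tooth = 23
Gear 1 (driven, T1=7): tooth at mesh = (-N) mod T1
  49 = 7 * 7 + 0, so 49 mod 7 = 0
  (-49) mod 7 = 0
Mesh after 49 steps: gear-0 tooth 23 meets gear-1 tooth 0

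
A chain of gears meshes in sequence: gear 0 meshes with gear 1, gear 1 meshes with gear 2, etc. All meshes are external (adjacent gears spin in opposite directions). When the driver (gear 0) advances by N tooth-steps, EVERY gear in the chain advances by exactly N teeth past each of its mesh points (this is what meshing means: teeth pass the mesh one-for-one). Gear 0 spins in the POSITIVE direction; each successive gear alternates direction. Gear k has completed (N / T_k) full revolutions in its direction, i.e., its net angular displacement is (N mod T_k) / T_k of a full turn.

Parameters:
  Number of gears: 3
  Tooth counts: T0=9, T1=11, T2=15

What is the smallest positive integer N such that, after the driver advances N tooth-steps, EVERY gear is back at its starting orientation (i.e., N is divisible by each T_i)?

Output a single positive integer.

Gear k returns to start when N is a multiple of T_k.
All gears at start simultaneously when N is a common multiple of [9, 11, 15]; the smallest such N is lcm(9, 11, 15).
Start: lcm = T0 = 9
Fold in T1=11: gcd(9, 11) = 1; lcm(9, 11) = 9 * 11 / 1 = 99 / 1 = 99
Fold in T2=15: gcd(99, 15) = 3; lcm(99, 15) = 99 * 15 / 3 = 1485 / 3 = 495
Full cycle length = 495

Answer: 495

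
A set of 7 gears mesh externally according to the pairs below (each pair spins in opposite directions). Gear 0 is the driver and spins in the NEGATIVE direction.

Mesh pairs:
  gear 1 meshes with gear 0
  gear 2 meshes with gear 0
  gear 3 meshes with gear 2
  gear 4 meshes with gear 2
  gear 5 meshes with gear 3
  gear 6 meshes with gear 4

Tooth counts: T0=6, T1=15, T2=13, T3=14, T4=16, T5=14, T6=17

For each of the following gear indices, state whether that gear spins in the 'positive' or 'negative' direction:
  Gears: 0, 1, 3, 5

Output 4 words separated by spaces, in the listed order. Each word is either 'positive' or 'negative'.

Answer: negative positive negative positive

Derivation:
Gear 0 (driver): negative (depth 0)
  gear 1: meshes with gear 0 -> depth 1 -> positive (opposite of gear 0)
  gear 2: meshes with gear 0 -> depth 1 -> positive (opposite of gear 0)
  gear 3: meshes with gear 2 -> depth 2 -> negative (opposite of gear 2)
  gear 4: meshes with gear 2 -> depth 2 -> negative (opposite of gear 2)
  gear 5: meshes with gear 3 -> depth 3 -> positive (opposite of gear 3)
  gear 6: meshes with gear 4 -> depth 3 -> positive (opposite of gear 4)
Queried indices 0, 1, 3, 5 -> negative, positive, negative, positive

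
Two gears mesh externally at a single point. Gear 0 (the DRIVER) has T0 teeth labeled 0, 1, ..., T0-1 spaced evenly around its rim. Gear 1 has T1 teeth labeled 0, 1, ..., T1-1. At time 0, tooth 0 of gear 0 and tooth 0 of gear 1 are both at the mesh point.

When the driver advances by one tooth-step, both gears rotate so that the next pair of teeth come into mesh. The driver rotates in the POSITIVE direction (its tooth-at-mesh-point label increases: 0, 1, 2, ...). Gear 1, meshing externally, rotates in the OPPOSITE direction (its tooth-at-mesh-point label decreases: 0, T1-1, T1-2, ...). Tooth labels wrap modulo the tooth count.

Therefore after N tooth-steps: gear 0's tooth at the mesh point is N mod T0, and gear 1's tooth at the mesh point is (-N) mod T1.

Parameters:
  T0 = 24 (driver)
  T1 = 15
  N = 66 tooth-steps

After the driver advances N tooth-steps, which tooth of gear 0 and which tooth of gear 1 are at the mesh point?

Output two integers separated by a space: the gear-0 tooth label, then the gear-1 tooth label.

Answer: 18 9

Derivation:
Gear 0 (driver, T0=24): tooth at mesh = N mod T0
  66 = 2 * 24 + 18, so 66 mod 24 = 18
  gear 0 tooth = 18
Gear 1 (driven, T1=15): tooth at mesh = (-N) mod T1
  66 = 4 * 15 + 6, so 66 mod 15 = 6
  (-66) mod 15 = (-6) mod 15 = 15 - 6 = 9
Mesh after 66 steps: gear-0 tooth 18 meets gear-1 tooth 9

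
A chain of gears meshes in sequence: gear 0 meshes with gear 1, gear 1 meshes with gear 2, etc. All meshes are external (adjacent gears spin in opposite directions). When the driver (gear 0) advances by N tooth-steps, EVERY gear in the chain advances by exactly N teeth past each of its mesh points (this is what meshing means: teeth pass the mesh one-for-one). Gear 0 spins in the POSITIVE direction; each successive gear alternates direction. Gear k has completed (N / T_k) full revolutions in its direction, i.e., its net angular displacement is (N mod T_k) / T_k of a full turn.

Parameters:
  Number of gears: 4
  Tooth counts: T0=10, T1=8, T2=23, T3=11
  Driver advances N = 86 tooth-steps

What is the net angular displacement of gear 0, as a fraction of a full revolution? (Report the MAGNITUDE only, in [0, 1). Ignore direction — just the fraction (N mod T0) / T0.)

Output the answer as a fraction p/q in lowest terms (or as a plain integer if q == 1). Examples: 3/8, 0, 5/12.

Chain of 4 gears, tooth counts: [10, 8, 23, 11]
  gear 0: T0=10, direction=positive, advance = 86 mod 10 = 6 teeth = 6/10 turn
  gear 1: T1=8, direction=negative, advance = 86 mod 8 = 6 teeth = 6/8 turn
  gear 2: T2=23, direction=positive, advance = 86 mod 23 = 17 teeth = 17/23 turn
  gear 3: T3=11, direction=negative, advance = 86 mod 11 = 9 teeth = 9/11 turn
Gear 0: 86 mod 10 = 6
Fraction = 6 / 10 = 3/5 (gcd(6,10)=2) = 3/5

Answer: 3/5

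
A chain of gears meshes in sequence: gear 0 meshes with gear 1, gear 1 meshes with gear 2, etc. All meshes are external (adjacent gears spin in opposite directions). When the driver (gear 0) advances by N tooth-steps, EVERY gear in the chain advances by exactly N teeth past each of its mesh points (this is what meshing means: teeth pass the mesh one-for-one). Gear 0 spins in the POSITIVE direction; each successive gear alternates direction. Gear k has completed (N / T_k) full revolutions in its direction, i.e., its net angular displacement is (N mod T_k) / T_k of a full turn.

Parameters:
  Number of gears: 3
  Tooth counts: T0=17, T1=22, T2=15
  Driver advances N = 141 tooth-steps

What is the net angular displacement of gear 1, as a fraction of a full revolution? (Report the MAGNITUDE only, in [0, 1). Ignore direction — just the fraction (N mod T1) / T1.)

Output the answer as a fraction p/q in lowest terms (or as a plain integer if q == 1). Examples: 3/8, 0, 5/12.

Answer: 9/22

Derivation:
Chain of 3 gears, tooth counts: [17, 22, 15]
  gear 0: T0=17, direction=positive, advance = 141 mod 17 = 5 teeth = 5/17 turn
  gear 1: T1=22, direction=negative, advance = 141 mod 22 = 9 teeth = 9/22 turn
  gear 2: T2=15, direction=positive, advance = 141 mod 15 = 6 teeth = 6/15 turn
Gear 1: 141 mod 22 = 9
Fraction = 9 / 22 = 9/22 (gcd(9,22)=1) = 9/22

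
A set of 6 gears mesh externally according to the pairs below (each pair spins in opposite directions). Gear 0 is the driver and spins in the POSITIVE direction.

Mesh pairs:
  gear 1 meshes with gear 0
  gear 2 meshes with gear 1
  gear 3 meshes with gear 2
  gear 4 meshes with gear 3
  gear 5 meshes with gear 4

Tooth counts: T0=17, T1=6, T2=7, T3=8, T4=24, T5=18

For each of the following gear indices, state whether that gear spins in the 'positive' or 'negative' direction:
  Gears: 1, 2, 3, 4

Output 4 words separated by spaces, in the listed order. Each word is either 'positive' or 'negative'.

Answer: negative positive negative positive

Derivation:
Gear 0 (driver): positive (depth 0)
  gear 1: meshes with gear 0 -> depth 1 -> negative (opposite of gear 0)
  gear 2: meshes with gear 1 -> depth 2 -> positive (opposite of gear 1)
  gear 3: meshes with gear 2 -> depth 3 -> negative (opposite of gear 2)
  gear 4: meshes with gear 3 -> depth 4 -> positive (opposite of gear 3)
  gear 5: meshes with gear 4 -> depth 5 -> negative (opposite of gear 4)
Queried indices 1, 2, 3, 4 -> negative, positive, negative, positive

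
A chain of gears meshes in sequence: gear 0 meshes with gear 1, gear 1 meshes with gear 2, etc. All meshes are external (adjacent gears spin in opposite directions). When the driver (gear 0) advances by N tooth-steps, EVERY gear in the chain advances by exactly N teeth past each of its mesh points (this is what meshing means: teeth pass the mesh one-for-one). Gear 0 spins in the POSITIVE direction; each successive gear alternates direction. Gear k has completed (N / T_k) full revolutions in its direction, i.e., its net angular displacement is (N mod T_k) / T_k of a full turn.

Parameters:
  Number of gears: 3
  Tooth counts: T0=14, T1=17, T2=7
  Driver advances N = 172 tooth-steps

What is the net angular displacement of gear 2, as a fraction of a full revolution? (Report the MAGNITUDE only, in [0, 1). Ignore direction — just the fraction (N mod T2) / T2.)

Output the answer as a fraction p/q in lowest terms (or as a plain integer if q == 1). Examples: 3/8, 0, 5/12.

Chain of 3 gears, tooth counts: [14, 17, 7]
  gear 0: T0=14, direction=positive, advance = 172 mod 14 = 4 teeth = 4/14 turn
  gear 1: T1=17, direction=negative, advance = 172 mod 17 = 2 teeth = 2/17 turn
  gear 2: T2=7, direction=positive, advance = 172 mod 7 = 4 teeth = 4/7 turn
Gear 2: 172 mod 7 = 4
Fraction = 4 / 7 = 4/7 (gcd(4,7)=1) = 4/7

Answer: 4/7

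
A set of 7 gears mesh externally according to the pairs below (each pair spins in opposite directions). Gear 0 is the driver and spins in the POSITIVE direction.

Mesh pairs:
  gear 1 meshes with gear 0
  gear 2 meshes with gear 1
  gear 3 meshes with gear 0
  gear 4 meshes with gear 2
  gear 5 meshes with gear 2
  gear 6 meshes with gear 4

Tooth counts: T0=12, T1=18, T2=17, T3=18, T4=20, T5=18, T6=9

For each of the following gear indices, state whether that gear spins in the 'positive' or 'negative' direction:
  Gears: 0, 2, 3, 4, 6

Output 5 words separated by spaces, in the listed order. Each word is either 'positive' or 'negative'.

Gear 0 (driver): positive (depth 0)
  gear 1: meshes with gear 0 -> depth 1 -> negative (opposite of gear 0)
  gear 2: meshes with gear 1 -> depth 2 -> positive (opposite of gear 1)
  gear 3: meshes with gear 0 -> depth 1 -> negative (opposite of gear 0)
  gear 4: meshes with gear 2 -> depth 3 -> negative (opposite of gear 2)
  gear 5: meshes with gear 2 -> depth 3 -> negative (opposite of gear 2)
  gear 6: meshes with gear 4 -> depth 4 -> positive (opposite of gear 4)
Queried indices 0, 2, 3, 4, 6 -> positive, positive, negative, negative, positive

Answer: positive positive negative negative positive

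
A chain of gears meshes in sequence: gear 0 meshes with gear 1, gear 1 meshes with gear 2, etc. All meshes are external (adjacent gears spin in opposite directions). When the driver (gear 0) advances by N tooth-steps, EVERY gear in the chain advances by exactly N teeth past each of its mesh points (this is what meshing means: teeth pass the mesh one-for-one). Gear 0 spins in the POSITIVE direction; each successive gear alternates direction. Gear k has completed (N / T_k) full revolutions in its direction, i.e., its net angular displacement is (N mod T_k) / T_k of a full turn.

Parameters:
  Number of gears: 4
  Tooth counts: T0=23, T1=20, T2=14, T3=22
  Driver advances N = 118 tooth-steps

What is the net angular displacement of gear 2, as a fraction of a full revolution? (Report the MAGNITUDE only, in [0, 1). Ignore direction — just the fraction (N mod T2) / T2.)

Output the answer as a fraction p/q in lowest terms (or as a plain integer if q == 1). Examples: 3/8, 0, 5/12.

Answer: 3/7

Derivation:
Chain of 4 gears, tooth counts: [23, 20, 14, 22]
  gear 0: T0=23, direction=positive, advance = 118 mod 23 = 3 teeth = 3/23 turn
  gear 1: T1=20, direction=negative, advance = 118 mod 20 = 18 teeth = 18/20 turn
  gear 2: T2=14, direction=positive, advance = 118 mod 14 = 6 teeth = 6/14 turn
  gear 3: T3=22, direction=negative, advance = 118 mod 22 = 8 teeth = 8/22 turn
Gear 2: 118 mod 14 = 6
Fraction = 6 / 14 = 3/7 (gcd(6,14)=2) = 3/7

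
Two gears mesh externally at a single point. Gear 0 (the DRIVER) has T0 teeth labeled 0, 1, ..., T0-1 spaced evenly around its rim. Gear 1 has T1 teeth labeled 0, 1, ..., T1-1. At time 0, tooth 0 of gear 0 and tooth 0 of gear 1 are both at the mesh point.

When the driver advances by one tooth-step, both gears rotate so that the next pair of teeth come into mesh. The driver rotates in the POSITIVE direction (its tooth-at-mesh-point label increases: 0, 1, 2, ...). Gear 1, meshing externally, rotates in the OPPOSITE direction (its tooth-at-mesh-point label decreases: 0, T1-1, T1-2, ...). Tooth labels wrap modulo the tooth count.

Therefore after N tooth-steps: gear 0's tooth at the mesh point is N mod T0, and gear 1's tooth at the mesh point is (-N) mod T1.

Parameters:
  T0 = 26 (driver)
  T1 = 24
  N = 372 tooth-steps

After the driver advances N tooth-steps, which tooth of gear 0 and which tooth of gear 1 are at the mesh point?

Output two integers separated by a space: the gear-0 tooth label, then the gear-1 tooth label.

Gear 0 (driver, T0=26): tooth at mesh = N mod T0
  372 = 14 * 26 + 8, so 372 mod 26 = 8
  gear 0 tooth = 8
Gear 1 (driven, T1=24): tooth at mesh = (-N) mod T1
  372 = 15 * 24 + 12, so 372 mod 24 = 12
  (-372) mod 24 = (-12) mod 24 = 24 - 12 = 12
Mesh after 372 steps: gear-0 tooth 8 meets gear-1 tooth 12

Answer: 8 12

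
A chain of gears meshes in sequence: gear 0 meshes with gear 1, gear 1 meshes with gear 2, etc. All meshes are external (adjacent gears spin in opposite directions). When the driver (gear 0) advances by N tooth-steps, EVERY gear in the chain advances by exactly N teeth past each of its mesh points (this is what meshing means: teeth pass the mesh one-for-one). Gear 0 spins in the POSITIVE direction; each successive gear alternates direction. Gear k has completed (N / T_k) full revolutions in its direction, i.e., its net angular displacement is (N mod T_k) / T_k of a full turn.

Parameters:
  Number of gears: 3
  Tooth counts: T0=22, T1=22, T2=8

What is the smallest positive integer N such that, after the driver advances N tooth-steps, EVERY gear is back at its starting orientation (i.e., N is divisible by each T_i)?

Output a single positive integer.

Gear k returns to start when N is a multiple of T_k.
All gears at start simultaneously when N is a common multiple of [22, 22, 8]; the smallest such N is lcm(22, 22, 8).
Start: lcm = T0 = 22
Fold in T1=22: gcd(22, 22) = 22; lcm(22, 22) = 22 * 22 / 22 = 484 / 22 = 22
Fold in T2=8: gcd(22, 8) = 2; lcm(22, 8) = 22 * 8 / 2 = 176 / 2 = 88
Full cycle length = 88

Answer: 88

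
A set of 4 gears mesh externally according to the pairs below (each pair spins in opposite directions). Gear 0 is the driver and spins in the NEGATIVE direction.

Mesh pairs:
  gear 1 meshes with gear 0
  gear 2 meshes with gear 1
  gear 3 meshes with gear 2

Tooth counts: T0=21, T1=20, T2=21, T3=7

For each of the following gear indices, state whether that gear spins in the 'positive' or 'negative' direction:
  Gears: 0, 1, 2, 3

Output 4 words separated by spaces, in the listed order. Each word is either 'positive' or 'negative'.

Gear 0 (driver): negative (depth 0)
  gear 1: meshes with gear 0 -> depth 1 -> positive (opposite of gear 0)
  gear 2: meshes with gear 1 -> depth 2 -> negative (opposite of gear 1)
  gear 3: meshes with gear 2 -> depth 3 -> positive (opposite of gear 2)
Queried indices 0, 1, 2, 3 -> negative, positive, negative, positive

Answer: negative positive negative positive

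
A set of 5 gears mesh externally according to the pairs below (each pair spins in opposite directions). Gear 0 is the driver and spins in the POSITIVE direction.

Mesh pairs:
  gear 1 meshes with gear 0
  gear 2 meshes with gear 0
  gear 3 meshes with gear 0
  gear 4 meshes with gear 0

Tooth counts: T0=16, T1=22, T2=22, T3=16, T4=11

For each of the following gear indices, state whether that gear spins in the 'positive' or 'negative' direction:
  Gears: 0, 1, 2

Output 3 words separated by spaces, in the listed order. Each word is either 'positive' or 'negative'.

Answer: positive negative negative

Derivation:
Gear 0 (driver): positive (depth 0)
  gear 1: meshes with gear 0 -> depth 1 -> negative (opposite of gear 0)
  gear 2: meshes with gear 0 -> depth 1 -> negative (opposite of gear 0)
  gear 3: meshes with gear 0 -> depth 1 -> negative (opposite of gear 0)
  gear 4: meshes with gear 0 -> depth 1 -> negative (opposite of gear 0)
Queried indices 0, 1, 2 -> positive, negative, negative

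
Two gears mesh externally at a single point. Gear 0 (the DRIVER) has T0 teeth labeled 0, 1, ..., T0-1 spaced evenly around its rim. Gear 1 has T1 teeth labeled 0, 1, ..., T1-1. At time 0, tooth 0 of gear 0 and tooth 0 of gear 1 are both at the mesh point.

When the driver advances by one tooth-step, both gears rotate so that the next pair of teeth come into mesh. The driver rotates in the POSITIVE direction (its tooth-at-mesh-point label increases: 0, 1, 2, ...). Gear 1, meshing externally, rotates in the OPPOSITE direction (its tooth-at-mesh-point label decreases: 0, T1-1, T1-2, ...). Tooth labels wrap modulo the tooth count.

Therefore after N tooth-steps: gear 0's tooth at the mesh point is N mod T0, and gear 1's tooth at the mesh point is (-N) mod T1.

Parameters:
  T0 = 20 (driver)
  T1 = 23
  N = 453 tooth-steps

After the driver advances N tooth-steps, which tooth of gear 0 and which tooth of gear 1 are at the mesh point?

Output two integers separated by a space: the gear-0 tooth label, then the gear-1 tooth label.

Answer: 13 7

Derivation:
Gear 0 (driver, T0=20): tooth at mesh = N mod T0
  453 = 22 * 20 + 13, so 453 mod 20 = 13
  gear 0 tooth = 13
Gear 1 (driven, T1=23): tooth at mesh = (-N) mod T1
  453 = 19 * 23 + 16, so 453 mod 23 = 16
  (-453) mod 23 = (-16) mod 23 = 23 - 16 = 7
Mesh after 453 steps: gear-0 tooth 13 meets gear-1 tooth 7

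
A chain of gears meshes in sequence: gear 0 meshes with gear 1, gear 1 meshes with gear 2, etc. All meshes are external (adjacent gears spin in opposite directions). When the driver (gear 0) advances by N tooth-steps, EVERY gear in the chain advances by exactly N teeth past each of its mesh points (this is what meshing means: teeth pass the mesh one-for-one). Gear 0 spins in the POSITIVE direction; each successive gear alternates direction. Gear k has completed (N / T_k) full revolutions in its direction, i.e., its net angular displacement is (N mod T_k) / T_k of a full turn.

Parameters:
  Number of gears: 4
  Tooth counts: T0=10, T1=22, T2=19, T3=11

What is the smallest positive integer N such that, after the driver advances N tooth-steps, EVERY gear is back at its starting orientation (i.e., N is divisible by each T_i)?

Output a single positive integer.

Answer: 2090

Derivation:
Gear k returns to start when N is a multiple of T_k.
All gears at start simultaneously when N is a common multiple of [10, 22, 19, 11]; the smallest such N is lcm(10, 22, 19, 11).
Start: lcm = T0 = 10
Fold in T1=22: gcd(10, 22) = 2; lcm(10, 22) = 10 * 22 / 2 = 220 / 2 = 110
Fold in T2=19: gcd(110, 19) = 1; lcm(110, 19) = 110 * 19 / 1 = 2090 / 1 = 2090
Fold in T3=11: gcd(2090, 11) = 11; lcm(2090, 11) = 2090 * 11 / 11 = 22990 / 11 = 2090
Full cycle length = 2090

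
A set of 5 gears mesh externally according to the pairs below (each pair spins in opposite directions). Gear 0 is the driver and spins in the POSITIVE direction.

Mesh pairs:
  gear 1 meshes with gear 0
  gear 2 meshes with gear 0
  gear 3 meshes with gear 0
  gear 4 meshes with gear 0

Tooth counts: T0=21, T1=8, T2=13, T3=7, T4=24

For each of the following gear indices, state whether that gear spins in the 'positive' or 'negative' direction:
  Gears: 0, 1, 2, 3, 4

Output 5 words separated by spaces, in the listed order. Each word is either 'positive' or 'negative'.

Answer: positive negative negative negative negative

Derivation:
Gear 0 (driver): positive (depth 0)
  gear 1: meshes with gear 0 -> depth 1 -> negative (opposite of gear 0)
  gear 2: meshes with gear 0 -> depth 1 -> negative (opposite of gear 0)
  gear 3: meshes with gear 0 -> depth 1 -> negative (opposite of gear 0)
  gear 4: meshes with gear 0 -> depth 1 -> negative (opposite of gear 0)
Queried indices 0, 1, 2, 3, 4 -> positive, negative, negative, negative, negative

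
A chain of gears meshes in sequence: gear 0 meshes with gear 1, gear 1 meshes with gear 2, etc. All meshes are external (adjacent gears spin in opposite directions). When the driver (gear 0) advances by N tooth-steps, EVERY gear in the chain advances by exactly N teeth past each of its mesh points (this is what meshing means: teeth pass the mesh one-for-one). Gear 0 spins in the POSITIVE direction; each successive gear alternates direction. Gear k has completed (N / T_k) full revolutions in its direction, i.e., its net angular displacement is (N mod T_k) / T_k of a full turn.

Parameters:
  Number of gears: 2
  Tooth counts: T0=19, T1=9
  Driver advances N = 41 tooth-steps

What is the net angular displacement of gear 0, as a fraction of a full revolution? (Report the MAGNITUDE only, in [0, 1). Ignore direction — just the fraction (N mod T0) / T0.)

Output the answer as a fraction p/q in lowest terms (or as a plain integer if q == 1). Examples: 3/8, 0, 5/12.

Answer: 3/19

Derivation:
Chain of 2 gears, tooth counts: [19, 9]
  gear 0: T0=19, direction=positive, advance = 41 mod 19 = 3 teeth = 3/19 turn
  gear 1: T1=9, direction=negative, advance = 41 mod 9 = 5 teeth = 5/9 turn
Gear 0: 41 mod 19 = 3
Fraction = 3 / 19 = 3/19 (gcd(3,19)=1) = 3/19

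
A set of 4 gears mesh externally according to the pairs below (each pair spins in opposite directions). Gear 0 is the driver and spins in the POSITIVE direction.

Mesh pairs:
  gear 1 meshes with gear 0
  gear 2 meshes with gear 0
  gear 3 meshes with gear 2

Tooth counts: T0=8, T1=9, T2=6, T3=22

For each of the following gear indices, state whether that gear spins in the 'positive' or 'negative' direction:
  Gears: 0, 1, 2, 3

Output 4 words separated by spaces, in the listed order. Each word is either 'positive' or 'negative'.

Gear 0 (driver): positive (depth 0)
  gear 1: meshes with gear 0 -> depth 1 -> negative (opposite of gear 0)
  gear 2: meshes with gear 0 -> depth 1 -> negative (opposite of gear 0)
  gear 3: meshes with gear 2 -> depth 2 -> positive (opposite of gear 2)
Queried indices 0, 1, 2, 3 -> positive, negative, negative, positive

Answer: positive negative negative positive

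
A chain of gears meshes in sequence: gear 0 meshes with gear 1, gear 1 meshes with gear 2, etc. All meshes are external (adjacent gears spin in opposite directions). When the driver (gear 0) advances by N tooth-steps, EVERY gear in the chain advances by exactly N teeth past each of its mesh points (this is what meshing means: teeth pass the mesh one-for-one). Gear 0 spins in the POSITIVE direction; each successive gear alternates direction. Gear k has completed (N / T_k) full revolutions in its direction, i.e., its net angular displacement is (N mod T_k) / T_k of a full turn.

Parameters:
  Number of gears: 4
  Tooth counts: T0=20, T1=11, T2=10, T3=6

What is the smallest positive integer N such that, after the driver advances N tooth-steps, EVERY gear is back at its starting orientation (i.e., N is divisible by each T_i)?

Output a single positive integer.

Gear k returns to start when N is a multiple of T_k.
All gears at start simultaneously when N is a common multiple of [20, 11, 10, 6]; the smallest such N is lcm(20, 11, 10, 6).
Start: lcm = T0 = 20
Fold in T1=11: gcd(20, 11) = 1; lcm(20, 11) = 20 * 11 / 1 = 220 / 1 = 220
Fold in T2=10: gcd(220, 10) = 10; lcm(220, 10) = 220 * 10 / 10 = 2200 / 10 = 220
Fold in T3=6: gcd(220, 6) = 2; lcm(220, 6) = 220 * 6 / 2 = 1320 / 2 = 660
Full cycle length = 660

Answer: 660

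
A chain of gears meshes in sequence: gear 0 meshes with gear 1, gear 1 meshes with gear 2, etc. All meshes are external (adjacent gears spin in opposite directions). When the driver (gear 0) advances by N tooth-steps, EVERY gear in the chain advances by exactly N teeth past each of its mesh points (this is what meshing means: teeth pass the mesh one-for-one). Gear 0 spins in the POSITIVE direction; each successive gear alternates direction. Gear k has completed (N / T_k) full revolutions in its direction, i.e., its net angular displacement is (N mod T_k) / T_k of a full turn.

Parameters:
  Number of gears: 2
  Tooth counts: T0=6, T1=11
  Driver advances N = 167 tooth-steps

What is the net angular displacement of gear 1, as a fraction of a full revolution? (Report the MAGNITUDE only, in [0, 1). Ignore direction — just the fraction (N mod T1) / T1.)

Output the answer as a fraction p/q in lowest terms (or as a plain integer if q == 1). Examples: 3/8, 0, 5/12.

Chain of 2 gears, tooth counts: [6, 11]
  gear 0: T0=6, direction=positive, advance = 167 mod 6 = 5 teeth = 5/6 turn
  gear 1: T1=11, direction=negative, advance = 167 mod 11 = 2 teeth = 2/11 turn
Gear 1: 167 mod 11 = 2
Fraction = 2 / 11 = 2/11 (gcd(2,11)=1) = 2/11

Answer: 2/11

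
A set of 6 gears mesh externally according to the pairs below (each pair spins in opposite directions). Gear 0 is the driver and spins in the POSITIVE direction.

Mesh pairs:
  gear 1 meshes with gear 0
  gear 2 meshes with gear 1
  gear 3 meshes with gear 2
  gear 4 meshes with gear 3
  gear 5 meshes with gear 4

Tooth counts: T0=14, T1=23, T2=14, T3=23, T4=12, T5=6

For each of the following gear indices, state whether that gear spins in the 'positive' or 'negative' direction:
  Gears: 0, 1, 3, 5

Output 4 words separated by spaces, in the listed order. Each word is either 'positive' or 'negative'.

Answer: positive negative negative negative

Derivation:
Gear 0 (driver): positive (depth 0)
  gear 1: meshes with gear 0 -> depth 1 -> negative (opposite of gear 0)
  gear 2: meshes with gear 1 -> depth 2 -> positive (opposite of gear 1)
  gear 3: meshes with gear 2 -> depth 3 -> negative (opposite of gear 2)
  gear 4: meshes with gear 3 -> depth 4 -> positive (opposite of gear 3)
  gear 5: meshes with gear 4 -> depth 5 -> negative (opposite of gear 4)
Queried indices 0, 1, 3, 5 -> positive, negative, negative, negative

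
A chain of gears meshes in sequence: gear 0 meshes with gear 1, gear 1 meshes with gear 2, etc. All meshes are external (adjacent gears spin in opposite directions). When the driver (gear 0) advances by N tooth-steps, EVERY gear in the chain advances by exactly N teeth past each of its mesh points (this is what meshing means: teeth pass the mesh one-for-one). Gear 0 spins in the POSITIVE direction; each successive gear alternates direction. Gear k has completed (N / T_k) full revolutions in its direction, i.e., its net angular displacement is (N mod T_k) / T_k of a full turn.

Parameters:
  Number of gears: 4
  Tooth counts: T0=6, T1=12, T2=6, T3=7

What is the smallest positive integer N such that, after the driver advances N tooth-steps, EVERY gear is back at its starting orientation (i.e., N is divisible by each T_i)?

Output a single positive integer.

Gear k returns to start when N is a multiple of T_k.
All gears at start simultaneously when N is a common multiple of [6, 12, 6, 7]; the smallest such N is lcm(6, 12, 6, 7).
Start: lcm = T0 = 6
Fold in T1=12: gcd(6, 12) = 6; lcm(6, 12) = 6 * 12 / 6 = 72 / 6 = 12
Fold in T2=6: gcd(12, 6) = 6; lcm(12, 6) = 12 * 6 / 6 = 72 / 6 = 12
Fold in T3=7: gcd(12, 7) = 1; lcm(12, 7) = 12 * 7 / 1 = 84 / 1 = 84
Full cycle length = 84

Answer: 84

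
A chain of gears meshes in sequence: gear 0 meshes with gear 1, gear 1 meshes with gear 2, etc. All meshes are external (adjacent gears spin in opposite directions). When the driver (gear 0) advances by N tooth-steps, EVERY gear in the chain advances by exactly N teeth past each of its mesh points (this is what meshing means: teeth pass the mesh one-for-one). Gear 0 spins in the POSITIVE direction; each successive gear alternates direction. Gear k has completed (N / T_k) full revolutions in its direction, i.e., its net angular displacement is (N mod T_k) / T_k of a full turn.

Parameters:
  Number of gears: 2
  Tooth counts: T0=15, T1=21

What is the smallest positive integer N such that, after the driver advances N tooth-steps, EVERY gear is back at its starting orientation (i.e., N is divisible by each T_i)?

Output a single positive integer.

Answer: 105

Derivation:
Gear k returns to start when N is a multiple of T_k.
All gears at start simultaneously when N is a common multiple of [15, 21]; the smallest such N is lcm(15, 21).
Start: lcm = T0 = 15
Fold in T1=21: gcd(15, 21) = 3; lcm(15, 21) = 15 * 21 / 3 = 315 / 3 = 105
Full cycle length = 105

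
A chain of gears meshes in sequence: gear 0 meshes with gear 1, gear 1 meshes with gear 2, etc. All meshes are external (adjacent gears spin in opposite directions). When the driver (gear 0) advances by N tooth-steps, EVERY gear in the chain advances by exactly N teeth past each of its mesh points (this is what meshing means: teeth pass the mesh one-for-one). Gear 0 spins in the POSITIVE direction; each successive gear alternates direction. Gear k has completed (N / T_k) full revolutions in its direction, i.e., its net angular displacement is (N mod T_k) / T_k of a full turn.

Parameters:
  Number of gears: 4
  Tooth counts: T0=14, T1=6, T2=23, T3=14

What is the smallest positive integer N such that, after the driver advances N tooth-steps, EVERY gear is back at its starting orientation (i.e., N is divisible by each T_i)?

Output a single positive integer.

Answer: 966

Derivation:
Gear k returns to start when N is a multiple of T_k.
All gears at start simultaneously when N is a common multiple of [14, 6, 23, 14]; the smallest such N is lcm(14, 6, 23, 14).
Start: lcm = T0 = 14
Fold in T1=6: gcd(14, 6) = 2; lcm(14, 6) = 14 * 6 / 2 = 84 / 2 = 42
Fold in T2=23: gcd(42, 23) = 1; lcm(42, 23) = 42 * 23 / 1 = 966 / 1 = 966
Fold in T3=14: gcd(966, 14) = 14; lcm(966, 14) = 966 * 14 / 14 = 13524 / 14 = 966
Full cycle length = 966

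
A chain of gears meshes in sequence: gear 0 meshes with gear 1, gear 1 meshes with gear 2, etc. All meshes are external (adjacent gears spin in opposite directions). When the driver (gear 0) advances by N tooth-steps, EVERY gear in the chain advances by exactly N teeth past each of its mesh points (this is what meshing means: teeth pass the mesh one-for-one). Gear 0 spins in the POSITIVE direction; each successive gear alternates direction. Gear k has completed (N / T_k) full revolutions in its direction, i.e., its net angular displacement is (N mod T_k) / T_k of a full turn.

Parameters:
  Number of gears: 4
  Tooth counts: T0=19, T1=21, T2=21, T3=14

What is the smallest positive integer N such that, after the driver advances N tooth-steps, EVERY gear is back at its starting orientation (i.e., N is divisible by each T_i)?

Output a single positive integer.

Answer: 798

Derivation:
Gear k returns to start when N is a multiple of T_k.
All gears at start simultaneously when N is a common multiple of [19, 21, 21, 14]; the smallest such N is lcm(19, 21, 21, 14).
Start: lcm = T0 = 19
Fold in T1=21: gcd(19, 21) = 1; lcm(19, 21) = 19 * 21 / 1 = 399 / 1 = 399
Fold in T2=21: gcd(399, 21) = 21; lcm(399, 21) = 399 * 21 / 21 = 8379 / 21 = 399
Fold in T3=14: gcd(399, 14) = 7; lcm(399, 14) = 399 * 14 / 7 = 5586 / 7 = 798
Full cycle length = 798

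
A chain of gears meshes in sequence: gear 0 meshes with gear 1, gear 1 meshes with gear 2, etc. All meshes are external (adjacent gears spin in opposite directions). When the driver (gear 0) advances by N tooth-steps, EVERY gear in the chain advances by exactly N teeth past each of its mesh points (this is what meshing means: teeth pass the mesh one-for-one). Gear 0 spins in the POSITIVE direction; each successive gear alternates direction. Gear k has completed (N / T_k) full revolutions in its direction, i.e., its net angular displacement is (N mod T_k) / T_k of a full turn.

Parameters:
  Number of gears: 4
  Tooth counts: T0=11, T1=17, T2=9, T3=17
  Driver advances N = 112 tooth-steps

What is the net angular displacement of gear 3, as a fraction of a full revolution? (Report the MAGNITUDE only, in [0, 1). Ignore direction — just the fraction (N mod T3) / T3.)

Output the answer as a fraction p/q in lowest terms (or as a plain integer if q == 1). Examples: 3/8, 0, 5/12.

Chain of 4 gears, tooth counts: [11, 17, 9, 17]
  gear 0: T0=11, direction=positive, advance = 112 mod 11 = 2 teeth = 2/11 turn
  gear 1: T1=17, direction=negative, advance = 112 mod 17 = 10 teeth = 10/17 turn
  gear 2: T2=9, direction=positive, advance = 112 mod 9 = 4 teeth = 4/9 turn
  gear 3: T3=17, direction=negative, advance = 112 mod 17 = 10 teeth = 10/17 turn
Gear 3: 112 mod 17 = 10
Fraction = 10 / 17 = 10/17 (gcd(10,17)=1) = 10/17

Answer: 10/17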